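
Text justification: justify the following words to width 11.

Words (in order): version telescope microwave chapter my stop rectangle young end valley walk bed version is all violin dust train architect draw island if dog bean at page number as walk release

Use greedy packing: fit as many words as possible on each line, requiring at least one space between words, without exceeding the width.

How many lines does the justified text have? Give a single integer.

Answer: 19

Derivation:
Line 1: ['version'] (min_width=7, slack=4)
Line 2: ['telescope'] (min_width=9, slack=2)
Line 3: ['microwave'] (min_width=9, slack=2)
Line 4: ['chapter', 'my'] (min_width=10, slack=1)
Line 5: ['stop'] (min_width=4, slack=7)
Line 6: ['rectangle'] (min_width=9, slack=2)
Line 7: ['young', 'end'] (min_width=9, slack=2)
Line 8: ['valley', 'walk'] (min_width=11, slack=0)
Line 9: ['bed', 'version'] (min_width=11, slack=0)
Line 10: ['is', 'all'] (min_width=6, slack=5)
Line 11: ['violin', 'dust'] (min_width=11, slack=0)
Line 12: ['train'] (min_width=5, slack=6)
Line 13: ['architect'] (min_width=9, slack=2)
Line 14: ['draw', 'island'] (min_width=11, slack=0)
Line 15: ['if', 'dog', 'bean'] (min_width=11, slack=0)
Line 16: ['at', 'page'] (min_width=7, slack=4)
Line 17: ['number', 'as'] (min_width=9, slack=2)
Line 18: ['walk'] (min_width=4, slack=7)
Line 19: ['release'] (min_width=7, slack=4)
Total lines: 19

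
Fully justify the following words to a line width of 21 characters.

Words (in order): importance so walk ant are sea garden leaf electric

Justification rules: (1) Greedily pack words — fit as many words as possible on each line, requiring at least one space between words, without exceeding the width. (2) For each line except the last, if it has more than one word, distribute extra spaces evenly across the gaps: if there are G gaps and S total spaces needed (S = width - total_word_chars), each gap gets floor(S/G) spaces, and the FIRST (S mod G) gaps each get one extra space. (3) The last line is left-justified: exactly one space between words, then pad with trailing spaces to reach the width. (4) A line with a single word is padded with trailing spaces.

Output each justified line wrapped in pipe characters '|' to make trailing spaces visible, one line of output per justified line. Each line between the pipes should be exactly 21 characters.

Line 1: ['importance', 'so', 'walk'] (min_width=18, slack=3)
Line 2: ['ant', 'are', 'sea', 'garden'] (min_width=18, slack=3)
Line 3: ['leaf', 'electric'] (min_width=13, slack=8)

Answer: |importance   so  walk|
|ant  are  sea  garden|
|leaf electric        |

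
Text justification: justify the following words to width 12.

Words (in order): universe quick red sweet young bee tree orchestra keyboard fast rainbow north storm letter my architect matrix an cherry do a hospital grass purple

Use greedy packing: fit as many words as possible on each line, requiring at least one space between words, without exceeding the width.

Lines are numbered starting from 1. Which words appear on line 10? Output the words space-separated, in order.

Answer: architect

Derivation:
Line 1: ['universe'] (min_width=8, slack=4)
Line 2: ['quick', 'red'] (min_width=9, slack=3)
Line 3: ['sweet', 'young'] (min_width=11, slack=1)
Line 4: ['bee', 'tree'] (min_width=8, slack=4)
Line 5: ['orchestra'] (min_width=9, slack=3)
Line 6: ['keyboard'] (min_width=8, slack=4)
Line 7: ['fast', 'rainbow'] (min_width=12, slack=0)
Line 8: ['north', 'storm'] (min_width=11, slack=1)
Line 9: ['letter', 'my'] (min_width=9, slack=3)
Line 10: ['architect'] (min_width=9, slack=3)
Line 11: ['matrix', 'an'] (min_width=9, slack=3)
Line 12: ['cherry', 'do', 'a'] (min_width=11, slack=1)
Line 13: ['hospital'] (min_width=8, slack=4)
Line 14: ['grass', 'purple'] (min_width=12, slack=0)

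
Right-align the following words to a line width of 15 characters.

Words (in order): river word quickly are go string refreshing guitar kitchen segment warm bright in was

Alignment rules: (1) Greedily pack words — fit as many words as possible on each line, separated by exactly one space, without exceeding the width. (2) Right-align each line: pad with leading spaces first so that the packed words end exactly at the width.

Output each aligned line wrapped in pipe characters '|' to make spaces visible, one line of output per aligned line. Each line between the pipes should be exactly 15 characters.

Line 1: ['river', 'word'] (min_width=10, slack=5)
Line 2: ['quickly', 'are', 'go'] (min_width=14, slack=1)
Line 3: ['string'] (min_width=6, slack=9)
Line 4: ['refreshing'] (min_width=10, slack=5)
Line 5: ['guitar', 'kitchen'] (min_width=14, slack=1)
Line 6: ['segment', 'warm'] (min_width=12, slack=3)
Line 7: ['bright', 'in', 'was'] (min_width=13, slack=2)

Answer: |     river word|
| quickly are go|
|         string|
|     refreshing|
| guitar kitchen|
|   segment warm|
|  bright in was|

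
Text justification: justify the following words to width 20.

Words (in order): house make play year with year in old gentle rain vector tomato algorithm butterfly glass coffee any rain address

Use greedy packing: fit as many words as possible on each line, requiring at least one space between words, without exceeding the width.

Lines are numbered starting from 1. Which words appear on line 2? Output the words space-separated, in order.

Answer: with year in old

Derivation:
Line 1: ['house', 'make', 'play', 'year'] (min_width=20, slack=0)
Line 2: ['with', 'year', 'in', 'old'] (min_width=16, slack=4)
Line 3: ['gentle', 'rain', 'vector'] (min_width=18, slack=2)
Line 4: ['tomato', 'algorithm'] (min_width=16, slack=4)
Line 5: ['butterfly', 'glass'] (min_width=15, slack=5)
Line 6: ['coffee', 'any', 'rain'] (min_width=15, slack=5)
Line 7: ['address'] (min_width=7, slack=13)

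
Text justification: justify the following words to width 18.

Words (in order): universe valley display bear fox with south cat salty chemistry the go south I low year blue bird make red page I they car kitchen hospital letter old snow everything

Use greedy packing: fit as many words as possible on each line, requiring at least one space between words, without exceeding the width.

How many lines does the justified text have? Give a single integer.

Line 1: ['universe', 'valley'] (min_width=15, slack=3)
Line 2: ['display', 'bear', 'fox'] (min_width=16, slack=2)
Line 3: ['with', 'south', 'cat'] (min_width=14, slack=4)
Line 4: ['salty', 'chemistry'] (min_width=15, slack=3)
Line 5: ['the', 'go', 'south', 'I', 'low'] (min_width=18, slack=0)
Line 6: ['year', 'blue', 'bird'] (min_width=14, slack=4)
Line 7: ['make', 'red', 'page', 'I'] (min_width=15, slack=3)
Line 8: ['they', 'car', 'kitchen'] (min_width=16, slack=2)
Line 9: ['hospital', 'letter'] (min_width=15, slack=3)
Line 10: ['old', 'snow'] (min_width=8, slack=10)
Line 11: ['everything'] (min_width=10, slack=8)
Total lines: 11

Answer: 11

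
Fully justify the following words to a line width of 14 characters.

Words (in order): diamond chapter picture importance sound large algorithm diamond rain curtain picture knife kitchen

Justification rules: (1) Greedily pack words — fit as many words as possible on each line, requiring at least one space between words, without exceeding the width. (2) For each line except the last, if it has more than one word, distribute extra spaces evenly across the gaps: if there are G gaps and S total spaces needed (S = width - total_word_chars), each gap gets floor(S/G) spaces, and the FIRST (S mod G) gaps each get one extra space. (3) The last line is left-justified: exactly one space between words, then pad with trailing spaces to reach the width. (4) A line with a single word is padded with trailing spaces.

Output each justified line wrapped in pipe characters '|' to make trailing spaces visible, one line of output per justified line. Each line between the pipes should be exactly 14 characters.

Line 1: ['diamond'] (min_width=7, slack=7)
Line 2: ['chapter'] (min_width=7, slack=7)
Line 3: ['picture'] (min_width=7, slack=7)
Line 4: ['importance'] (min_width=10, slack=4)
Line 5: ['sound', 'large'] (min_width=11, slack=3)
Line 6: ['algorithm'] (min_width=9, slack=5)
Line 7: ['diamond', 'rain'] (min_width=12, slack=2)
Line 8: ['curtain'] (min_width=7, slack=7)
Line 9: ['picture', 'knife'] (min_width=13, slack=1)
Line 10: ['kitchen'] (min_width=7, slack=7)

Answer: |diamond       |
|chapter       |
|picture       |
|importance    |
|sound    large|
|algorithm     |
|diamond   rain|
|curtain       |
|picture  knife|
|kitchen       |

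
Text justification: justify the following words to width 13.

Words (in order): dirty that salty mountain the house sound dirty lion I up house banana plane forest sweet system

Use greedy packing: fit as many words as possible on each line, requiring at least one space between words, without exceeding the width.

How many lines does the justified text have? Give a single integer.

Answer: 9

Derivation:
Line 1: ['dirty', 'that'] (min_width=10, slack=3)
Line 2: ['salty'] (min_width=5, slack=8)
Line 3: ['mountain', 'the'] (min_width=12, slack=1)
Line 4: ['house', 'sound'] (min_width=11, slack=2)
Line 5: ['dirty', 'lion', 'I'] (min_width=12, slack=1)
Line 6: ['up', 'house'] (min_width=8, slack=5)
Line 7: ['banana', 'plane'] (min_width=12, slack=1)
Line 8: ['forest', 'sweet'] (min_width=12, slack=1)
Line 9: ['system'] (min_width=6, slack=7)
Total lines: 9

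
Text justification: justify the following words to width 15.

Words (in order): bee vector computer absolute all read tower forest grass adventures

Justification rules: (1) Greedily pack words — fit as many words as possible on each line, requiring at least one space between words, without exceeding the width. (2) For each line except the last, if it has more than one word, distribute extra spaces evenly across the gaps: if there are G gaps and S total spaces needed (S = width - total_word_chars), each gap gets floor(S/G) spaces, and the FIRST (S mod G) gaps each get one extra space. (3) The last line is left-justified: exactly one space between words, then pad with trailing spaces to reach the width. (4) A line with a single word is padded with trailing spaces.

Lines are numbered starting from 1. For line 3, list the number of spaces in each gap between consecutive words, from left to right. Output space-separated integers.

Answer: 4

Derivation:
Line 1: ['bee', 'vector'] (min_width=10, slack=5)
Line 2: ['computer'] (min_width=8, slack=7)
Line 3: ['absolute', 'all'] (min_width=12, slack=3)
Line 4: ['read', 'tower'] (min_width=10, slack=5)
Line 5: ['forest', 'grass'] (min_width=12, slack=3)
Line 6: ['adventures'] (min_width=10, slack=5)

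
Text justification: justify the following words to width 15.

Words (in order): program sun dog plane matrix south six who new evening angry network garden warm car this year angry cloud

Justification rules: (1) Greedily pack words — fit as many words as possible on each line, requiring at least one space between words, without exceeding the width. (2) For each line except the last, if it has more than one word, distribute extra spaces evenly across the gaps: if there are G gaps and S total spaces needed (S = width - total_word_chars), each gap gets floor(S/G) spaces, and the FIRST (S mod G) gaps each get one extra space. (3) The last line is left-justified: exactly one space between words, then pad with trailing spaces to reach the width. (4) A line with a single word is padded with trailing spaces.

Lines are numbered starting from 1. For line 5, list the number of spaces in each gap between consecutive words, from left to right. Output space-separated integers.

Line 1: ['program', 'sun', 'dog'] (min_width=15, slack=0)
Line 2: ['plane', 'matrix'] (min_width=12, slack=3)
Line 3: ['south', 'six', 'who'] (min_width=13, slack=2)
Line 4: ['new', 'evening'] (min_width=11, slack=4)
Line 5: ['angry', 'network'] (min_width=13, slack=2)
Line 6: ['garden', 'warm', 'car'] (min_width=15, slack=0)
Line 7: ['this', 'year', 'angry'] (min_width=15, slack=0)
Line 8: ['cloud'] (min_width=5, slack=10)

Answer: 3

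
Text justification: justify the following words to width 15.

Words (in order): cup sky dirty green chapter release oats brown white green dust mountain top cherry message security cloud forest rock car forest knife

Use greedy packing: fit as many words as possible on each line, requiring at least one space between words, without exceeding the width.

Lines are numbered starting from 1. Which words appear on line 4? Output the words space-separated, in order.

Answer: brown white

Derivation:
Line 1: ['cup', 'sky', 'dirty'] (min_width=13, slack=2)
Line 2: ['green', 'chapter'] (min_width=13, slack=2)
Line 3: ['release', 'oats'] (min_width=12, slack=3)
Line 4: ['brown', 'white'] (min_width=11, slack=4)
Line 5: ['green', 'dust'] (min_width=10, slack=5)
Line 6: ['mountain', 'top'] (min_width=12, slack=3)
Line 7: ['cherry', 'message'] (min_width=14, slack=1)
Line 8: ['security', 'cloud'] (min_width=14, slack=1)
Line 9: ['forest', 'rock', 'car'] (min_width=15, slack=0)
Line 10: ['forest', 'knife'] (min_width=12, slack=3)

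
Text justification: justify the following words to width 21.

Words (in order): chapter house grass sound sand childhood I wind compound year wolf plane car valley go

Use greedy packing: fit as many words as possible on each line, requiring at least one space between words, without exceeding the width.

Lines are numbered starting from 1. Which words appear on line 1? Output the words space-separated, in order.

Answer: chapter house grass

Derivation:
Line 1: ['chapter', 'house', 'grass'] (min_width=19, slack=2)
Line 2: ['sound', 'sand', 'childhood'] (min_width=20, slack=1)
Line 3: ['I', 'wind', 'compound', 'year'] (min_width=20, slack=1)
Line 4: ['wolf', 'plane', 'car', 'valley'] (min_width=21, slack=0)
Line 5: ['go'] (min_width=2, slack=19)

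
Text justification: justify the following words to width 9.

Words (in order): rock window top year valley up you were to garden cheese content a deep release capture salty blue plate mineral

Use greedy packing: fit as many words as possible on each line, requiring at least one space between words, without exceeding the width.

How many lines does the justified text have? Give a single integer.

Answer: 15

Derivation:
Line 1: ['rock'] (min_width=4, slack=5)
Line 2: ['window'] (min_width=6, slack=3)
Line 3: ['top', 'year'] (min_width=8, slack=1)
Line 4: ['valley', 'up'] (min_width=9, slack=0)
Line 5: ['you', 'were'] (min_width=8, slack=1)
Line 6: ['to', 'garden'] (min_width=9, slack=0)
Line 7: ['cheese'] (min_width=6, slack=3)
Line 8: ['content', 'a'] (min_width=9, slack=0)
Line 9: ['deep'] (min_width=4, slack=5)
Line 10: ['release'] (min_width=7, slack=2)
Line 11: ['capture'] (min_width=7, slack=2)
Line 12: ['salty'] (min_width=5, slack=4)
Line 13: ['blue'] (min_width=4, slack=5)
Line 14: ['plate'] (min_width=5, slack=4)
Line 15: ['mineral'] (min_width=7, slack=2)
Total lines: 15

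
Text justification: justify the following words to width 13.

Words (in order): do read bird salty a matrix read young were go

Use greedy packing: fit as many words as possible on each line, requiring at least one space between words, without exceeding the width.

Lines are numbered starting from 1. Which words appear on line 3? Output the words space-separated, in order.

Answer: matrix read

Derivation:
Line 1: ['do', 'read', 'bird'] (min_width=12, slack=1)
Line 2: ['salty', 'a'] (min_width=7, slack=6)
Line 3: ['matrix', 'read'] (min_width=11, slack=2)
Line 4: ['young', 'were', 'go'] (min_width=13, slack=0)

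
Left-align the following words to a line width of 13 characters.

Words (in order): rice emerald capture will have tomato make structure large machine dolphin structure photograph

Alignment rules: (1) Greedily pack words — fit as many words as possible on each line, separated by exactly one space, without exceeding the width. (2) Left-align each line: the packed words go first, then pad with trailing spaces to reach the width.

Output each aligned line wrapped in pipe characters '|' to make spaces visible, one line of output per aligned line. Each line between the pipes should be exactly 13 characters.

Line 1: ['rice', 'emerald'] (min_width=12, slack=1)
Line 2: ['capture', 'will'] (min_width=12, slack=1)
Line 3: ['have', 'tomato'] (min_width=11, slack=2)
Line 4: ['make'] (min_width=4, slack=9)
Line 5: ['structure'] (min_width=9, slack=4)
Line 6: ['large', 'machine'] (min_width=13, slack=0)
Line 7: ['dolphin'] (min_width=7, slack=6)
Line 8: ['structure'] (min_width=9, slack=4)
Line 9: ['photograph'] (min_width=10, slack=3)

Answer: |rice emerald |
|capture will |
|have tomato  |
|make         |
|structure    |
|large machine|
|dolphin      |
|structure    |
|photograph   |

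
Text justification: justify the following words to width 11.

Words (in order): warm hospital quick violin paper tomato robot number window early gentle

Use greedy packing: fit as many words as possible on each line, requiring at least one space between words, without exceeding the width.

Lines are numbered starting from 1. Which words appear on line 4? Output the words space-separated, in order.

Line 1: ['warm'] (min_width=4, slack=7)
Line 2: ['hospital'] (min_width=8, slack=3)
Line 3: ['quick'] (min_width=5, slack=6)
Line 4: ['violin'] (min_width=6, slack=5)
Line 5: ['paper'] (min_width=5, slack=6)
Line 6: ['tomato'] (min_width=6, slack=5)
Line 7: ['robot'] (min_width=5, slack=6)
Line 8: ['number'] (min_width=6, slack=5)
Line 9: ['window'] (min_width=6, slack=5)
Line 10: ['early'] (min_width=5, slack=6)
Line 11: ['gentle'] (min_width=6, slack=5)

Answer: violin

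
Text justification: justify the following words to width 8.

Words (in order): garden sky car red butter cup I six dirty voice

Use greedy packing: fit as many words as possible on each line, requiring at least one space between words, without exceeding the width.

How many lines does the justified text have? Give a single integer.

Answer: 8

Derivation:
Line 1: ['garden'] (min_width=6, slack=2)
Line 2: ['sky', 'car'] (min_width=7, slack=1)
Line 3: ['red'] (min_width=3, slack=5)
Line 4: ['butter'] (min_width=6, slack=2)
Line 5: ['cup', 'I'] (min_width=5, slack=3)
Line 6: ['six'] (min_width=3, slack=5)
Line 7: ['dirty'] (min_width=5, slack=3)
Line 8: ['voice'] (min_width=5, slack=3)
Total lines: 8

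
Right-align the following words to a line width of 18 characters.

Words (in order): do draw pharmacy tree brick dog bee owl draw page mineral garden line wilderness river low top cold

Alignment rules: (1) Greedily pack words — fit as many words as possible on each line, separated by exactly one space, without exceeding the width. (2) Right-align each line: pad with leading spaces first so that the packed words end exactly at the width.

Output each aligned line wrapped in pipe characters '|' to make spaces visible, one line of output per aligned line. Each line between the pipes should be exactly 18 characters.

Line 1: ['do', 'draw', 'pharmacy'] (min_width=16, slack=2)
Line 2: ['tree', 'brick', 'dog', 'bee'] (min_width=18, slack=0)
Line 3: ['owl', 'draw', 'page'] (min_width=13, slack=5)
Line 4: ['mineral', 'garden'] (min_width=14, slack=4)
Line 5: ['line', 'wilderness'] (min_width=15, slack=3)
Line 6: ['river', 'low', 'top', 'cold'] (min_width=18, slack=0)

Answer: |  do draw pharmacy|
|tree brick dog bee|
|     owl draw page|
|    mineral garden|
|   line wilderness|
|river low top cold|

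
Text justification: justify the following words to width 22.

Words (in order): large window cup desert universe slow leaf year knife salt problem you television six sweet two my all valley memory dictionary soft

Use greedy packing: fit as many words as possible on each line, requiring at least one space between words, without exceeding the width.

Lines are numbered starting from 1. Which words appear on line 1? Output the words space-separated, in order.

Line 1: ['large', 'window', 'cup'] (min_width=16, slack=6)
Line 2: ['desert', 'universe', 'slow'] (min_width=20, slack=2)
Line 3: ['leaf', 'year', 'knife', 'salt'] (min_width=20, slack=2)
Line 4: ['problem', 'you', 'television'] (min_width=22, slack=0)
Line 5: ['six', 'sweet', 'two', 'my', 'all'] (min_width=20, slack=2)
Line 6: ['valley', 'memory'] (min_width=13, slack=9)
Line 7: ['dictionary', 'soft'] (min_width=15, slack=7)

Answer: large window cup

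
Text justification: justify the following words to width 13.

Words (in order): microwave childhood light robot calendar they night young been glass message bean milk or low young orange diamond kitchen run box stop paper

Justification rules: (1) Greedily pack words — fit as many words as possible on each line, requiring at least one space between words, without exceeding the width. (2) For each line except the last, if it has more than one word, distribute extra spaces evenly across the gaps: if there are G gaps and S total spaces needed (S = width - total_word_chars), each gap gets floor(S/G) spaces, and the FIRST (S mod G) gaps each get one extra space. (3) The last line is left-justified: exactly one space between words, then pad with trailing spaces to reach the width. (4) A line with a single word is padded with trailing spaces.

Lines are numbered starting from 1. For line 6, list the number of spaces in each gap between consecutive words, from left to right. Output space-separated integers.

Line 1: ['microwave'] (min_width=9, slack=4)
Line 2: ['childhood'] (min_width=9, slack=4)
Line 3: ['light', 'robot'] (min_width=11, slack=2)
Line 4: ['calendar', 'they'] (min_width=13, slack=0)
Line 5: ['night', 'young'] (min_width=11, slack=2)
Line 6: ['been', 'glass'] (min_width=10, slack=3)
Line 7: ['message', 'bean'] (min_width=12, slack=1)
Line 8: ['milk', 'or', 'low'] (min_width=11, slack=2)
Line 9: ['young', 'orange'] (min_width=12, slack=1)
Line 10: ['diamond'] (min_width=7, slack=6)
Line 11: ['kitchen', 'run'] (min_width=11, slack=2)
Line 12: ['box', 'stop'] (min_width=8, slack=5)
Line 13: ['paper'] (min_width=5, slack=8)

Answer: 4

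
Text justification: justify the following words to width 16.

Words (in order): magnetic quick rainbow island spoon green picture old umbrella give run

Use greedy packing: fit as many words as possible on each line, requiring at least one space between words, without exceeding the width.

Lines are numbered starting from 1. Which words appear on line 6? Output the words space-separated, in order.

Answer: run

Derivation:
Line 1: ['magnetic', 'quick'] (min_width=14, slack=2)
Line 2: ['rainbow', 'island'] (min_width=14, slack=2)
Line 3: ['spoon', 'green'] (min_width=11, slack=5)
Line 4: ['picture', 'old'] (min_width=11, slack=5)
Line 5: ['umbrella', 'give'] (min_width=13, slack=3)
Line 6: ['run'] (min_width=3, slack=13)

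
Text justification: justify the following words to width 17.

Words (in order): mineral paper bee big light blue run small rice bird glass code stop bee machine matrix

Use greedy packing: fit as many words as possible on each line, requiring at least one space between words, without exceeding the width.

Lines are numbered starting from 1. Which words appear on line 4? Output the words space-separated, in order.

Line 1: ['mineral', 'paper', 'bee'] (min_width=17, slack=0)
Line 2: ['big', 'light', 'blue'] (min_width=14, slack=3)
Line 3: ['run', 'small', 'rice'] (min_width=14, slack=3)
Line 4: ['bird', 'glass', 'code'] (min_width=15, slack=2)
Line 5: ['stop', 'bee', 'machine'] (min_width=16, slack=1)
Line 6: ['matrix'] (min_width=6, slack=11)

Answer: bird glass code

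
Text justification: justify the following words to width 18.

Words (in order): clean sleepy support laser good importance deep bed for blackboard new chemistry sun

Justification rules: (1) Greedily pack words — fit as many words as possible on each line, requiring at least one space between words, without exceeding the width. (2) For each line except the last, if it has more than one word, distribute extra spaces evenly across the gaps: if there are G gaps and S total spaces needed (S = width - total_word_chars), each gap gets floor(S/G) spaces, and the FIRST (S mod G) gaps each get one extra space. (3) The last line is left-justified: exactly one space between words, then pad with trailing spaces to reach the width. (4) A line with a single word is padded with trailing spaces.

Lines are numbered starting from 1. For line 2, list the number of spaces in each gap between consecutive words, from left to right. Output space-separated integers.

Line 1: ['clean', 'sleepy'] (min_width=12, slack=6)
Line 2: ['support', 'laser', 'good'] (min_width=18, slack=0)
Line 3: ['importance', 'deep'] (min_width=15, slack=3)
Line 4: ['bed', 'for', 'blackboard'] (min_width=18, slack=0)
Line 5: ['new', 'chemistry', 'sun'] (min_width=17, slack=1)

Answer: 1 1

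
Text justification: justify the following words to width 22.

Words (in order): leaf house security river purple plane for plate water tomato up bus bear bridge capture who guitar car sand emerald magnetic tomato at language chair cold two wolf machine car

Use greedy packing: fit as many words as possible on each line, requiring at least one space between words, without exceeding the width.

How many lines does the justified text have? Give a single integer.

Line 1: ['leaf', 'house', 'security'] (min_width=19, slack=3)
Line 2: ['river', 'purple', 'plane', 'for'] (min_width=22, slack=0)
Line 3: ['plate', 'water', 'tomato', 'up'] (min_width=21, slack=1)
Line 4: ['bus', 'bear', 'bridge'] (min_width=15, slack=7)
Line 5: ['capture', 'who', 'guitar', 'car'] (min_width=22, slack=0)
Line 6: ['sand', 'emerald', 'magnetic'] (min_width=21, slack=1)
Line 7: ['tomato', 'at', 'language'] (min_width=18, slack=4)
Line 8: ['chair', 'cold', 'two', 'wolf'] (min_width=19, slack=3)
Line 9: ['machine', 'car'] (min_width=11, slack=11)
Total lines: 9

Answer: 9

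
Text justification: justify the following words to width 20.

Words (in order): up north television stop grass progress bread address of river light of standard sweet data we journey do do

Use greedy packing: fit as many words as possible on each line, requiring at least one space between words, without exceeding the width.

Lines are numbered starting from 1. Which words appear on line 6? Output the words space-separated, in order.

Answer: we journey do do

Derivation:
Line 1: ['up', 'north', 'television'] (min_width=19, slack=1)
Line 2: ['stop', 'grass', 'progress'] (min_width=19, slack=1)
Line 3: ['bread', 'address', 'of'] (min_width=16, slack=4)
Line 4: ['river', 'light', 'of'] (min_width=14, slack=6)
Line 5: ['standard', 'sweet', 'data'] (min_width=19, slack=1)
Line 6: ['we', 'journey', 'do', 'do'] (min_width=16, slack=4)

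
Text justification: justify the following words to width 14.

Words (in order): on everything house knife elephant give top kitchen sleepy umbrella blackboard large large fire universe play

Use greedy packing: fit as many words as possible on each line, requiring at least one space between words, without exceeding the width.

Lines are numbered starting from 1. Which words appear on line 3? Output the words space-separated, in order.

Answer: elephant give

Derivation:
Line 1: ['on', 'everything'] (min_width=13, slack=1)
Line 2: ['house', 'knife'] (min_width=11, slack=3)
Line 3: ['elephant', 'give'] (min_width=13, slack=1)
Line 4: ['top', 'kitchen'] (min_width=11, slack=3)
Line 5: ['sleepy'] (min_width=6, slack=8)
Line 6: ['umbrella'] (min_width=8, slack=6)
Line 7: ['blackboard'] (min_width=10, slack=4)
Line 8: ['large', 'large'] (min_width=11, slack=3)
Line 9: ['fire', 'universe'] (min_width=13, slack=1)
Line 10: ['play'] (min_width=4, slack=10)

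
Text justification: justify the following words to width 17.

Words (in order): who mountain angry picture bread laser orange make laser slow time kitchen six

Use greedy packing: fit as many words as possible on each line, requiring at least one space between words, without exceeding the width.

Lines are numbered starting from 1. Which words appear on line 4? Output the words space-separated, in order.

Line 1: ['who', 'mountain'] (min_width=12, slack=5)
Line 2: ['angry', 'picture'] (min_width=13, slack=4)
Line 3: ['bread', 'laser'] (min_width=11, slack=6)
Line 4: ['orange', 'make', 'laser'] (min_width=17, slack=0)
Line 5: ['slow', 'time', 'kitchen'] (min_width=17, slack=0)
Line 6: ['six'] (min_width=3, slack=14)

Answer: orange make laser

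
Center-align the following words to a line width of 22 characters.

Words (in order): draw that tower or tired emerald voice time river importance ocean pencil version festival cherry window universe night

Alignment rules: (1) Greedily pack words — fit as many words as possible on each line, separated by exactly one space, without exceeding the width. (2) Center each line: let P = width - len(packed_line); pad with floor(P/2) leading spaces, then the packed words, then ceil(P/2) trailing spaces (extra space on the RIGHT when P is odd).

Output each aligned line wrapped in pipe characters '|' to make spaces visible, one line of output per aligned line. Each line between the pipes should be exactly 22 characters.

Answer: |  draw that tower or  |
| tired emerald voice  |
|time river importance |
| ocean pencil version |
|festival cherry window|
|    universe night    |

Derivation:
Line 1: ['draw', 'that', 'tower', 'or'] (min_width=18, slack=4)
Line 2: ['tired', 'emerald', 'voice'] (min_width=19, slack=3)
Line 3: ['time', 'river', 'importance'] (min_width=21, slack=1)
Line 4: ['ocean', 'pencil', 'version'] (min_width=20, slack=2)
Line 5: ['festival', 'cherry', 'window'] (min_width=22, slack=0)
Line 6: ['universe', 'night'] (min_width=14, slack=8)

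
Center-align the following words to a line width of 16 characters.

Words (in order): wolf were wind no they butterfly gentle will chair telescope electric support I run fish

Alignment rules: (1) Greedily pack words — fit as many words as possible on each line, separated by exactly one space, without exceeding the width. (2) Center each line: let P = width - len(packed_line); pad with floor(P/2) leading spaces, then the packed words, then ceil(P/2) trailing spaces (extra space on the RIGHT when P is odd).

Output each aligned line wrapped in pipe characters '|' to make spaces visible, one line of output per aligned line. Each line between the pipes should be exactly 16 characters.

Line 1: ['wolf', 'were', 'wind'] (min_width=14, slack=2)
Line 2: ['no', 'they'] (min_width=7, slack=9)
Line 3: ['butterfly', 'gentle'] (min_width=16, slack=0)
Line 4: ['will', 'chair'] (min_width=10, slack=6)
Line 5: ['telescope'] (min_width=9, slack=7)
Line 6: ['electric', 'support'] (min_width=16, slack=0)
Line 7: ['I', 'run', 'fish'] (min_width=10, slack=6)

Answer: | wolf were wind |
|    no they     |
|butterfly gentle|
|   will chair   |
|   telescope    |
|electric support|
|   I run fish   |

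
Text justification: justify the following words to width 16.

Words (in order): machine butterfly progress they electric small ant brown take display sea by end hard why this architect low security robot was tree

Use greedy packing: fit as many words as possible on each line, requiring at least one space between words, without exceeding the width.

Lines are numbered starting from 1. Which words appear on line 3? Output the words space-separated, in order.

Answer: progress they

Derivation:
Line 1: ['machine'] (min_width=7, slack=9)
Line 2: ['butterfly'] (min_width=9, slack=7)
Line 3: ['progress', 'they'] (min_width=13, slack=3)
Line 4: ['electric', 'small'] (min_width=14, slack=2)
Line 5: ['ant', 'brown', 'take'] (min_width=14, slack=2)
Line 6: ['display', 'sea', 'by'] (min_width=14, slack=2)
Line 7: ['end', 'hard', 'why'] (min_width=12, slack=4)
Line 8: ['this', 'architect'] (min_width=14, slack=2)
Line 9: ['low', 'security'] (min_width=12, slack=4)
Line 10: ['robot', 'was', 'tree'] (min_width=14, slack=2)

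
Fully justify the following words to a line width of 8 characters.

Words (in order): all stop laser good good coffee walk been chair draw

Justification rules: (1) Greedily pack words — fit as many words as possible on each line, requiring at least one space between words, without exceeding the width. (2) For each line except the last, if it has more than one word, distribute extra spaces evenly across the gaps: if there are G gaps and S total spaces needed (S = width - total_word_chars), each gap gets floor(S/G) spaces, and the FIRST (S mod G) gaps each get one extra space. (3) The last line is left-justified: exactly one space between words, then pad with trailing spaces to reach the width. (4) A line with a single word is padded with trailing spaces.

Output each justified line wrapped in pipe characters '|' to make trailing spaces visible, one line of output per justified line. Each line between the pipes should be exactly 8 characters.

Line 1: ['all', 'stop'] (min_width=8, slack=0)
Line 2: ['laser'] (min_width=5, slack=3)
Line 3: ['good'] (min_width=4, slack=4)
Line 4: ['good'] (min_width=4, slack=4)
Line 5: ['coffee'] (min_width=6, slack=2)
Line 6: ['walk'] (min_width=4, slack=4)
Line 7: ['been'] (min_width=4, slack=4)
Line 8: ['chair'] (min_width=5, slack=3)
Line 9: ['draw'] (min_width=4, slack=4)

Answer: |all stop|
|laser   |
|good    |
|good    |
|coffee  |
|walk    |
|been    |
|chair   |
|draw    |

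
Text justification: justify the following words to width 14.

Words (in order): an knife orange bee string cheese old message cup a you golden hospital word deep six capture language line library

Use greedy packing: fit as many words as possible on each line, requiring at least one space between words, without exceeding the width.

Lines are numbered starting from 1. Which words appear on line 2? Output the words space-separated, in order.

Answer: orange bee

Derivation:
Line 1: ['an', 'knife'] (min_width=8, slack=6)
Line 2: ['orange', 'bee'] (min_width=10, slack=4)
Line 3: ['string', 'cheese'] (min_width=13, slack=1)
Line 4: ['old', 'message'] (min_width=11, slack=3)
Line 5: ['cup', 'a', 'you'] (min_width=9, slack=5)
Line 6: ['golden'] (min_width=6, slack=8)
Line 7: ['hospital', 'word'] (min_width=13, slack=1)
Line 8: ['deep', 'six'] (min_width=8, slack=6)
Line 9: ['capture'] (min_width=7, slack=7)
Line 10: ['language', 'line'] (min_width=13, slack=1)
Line 11: ['library'] (min_width=7, slack=7)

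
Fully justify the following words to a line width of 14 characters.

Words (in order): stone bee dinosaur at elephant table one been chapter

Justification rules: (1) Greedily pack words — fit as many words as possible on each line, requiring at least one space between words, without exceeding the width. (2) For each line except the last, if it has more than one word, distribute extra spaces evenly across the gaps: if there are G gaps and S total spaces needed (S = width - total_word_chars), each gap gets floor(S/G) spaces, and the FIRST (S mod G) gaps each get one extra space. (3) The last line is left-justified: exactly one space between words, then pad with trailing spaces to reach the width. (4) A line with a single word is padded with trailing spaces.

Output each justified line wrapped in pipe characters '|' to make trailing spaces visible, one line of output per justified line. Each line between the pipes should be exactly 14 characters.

Answer: |stone      bee|
|dinosaur    at|
|elephant table|
|one       been|
|chapter       |

Derivation:
Line 1: ['stone', 'bee'] (min_width=9, slack=5)
Line 2: ['dinosaur', 'at'] (min_width=11, slack=3)
Line 3: ['elephant', 'table'] (min_width=14, slack=0)
Line 4: ['one', 'been'] (min_width=8, slack=6)
Line 5: ['chapter'] (min_width=7, slack=7)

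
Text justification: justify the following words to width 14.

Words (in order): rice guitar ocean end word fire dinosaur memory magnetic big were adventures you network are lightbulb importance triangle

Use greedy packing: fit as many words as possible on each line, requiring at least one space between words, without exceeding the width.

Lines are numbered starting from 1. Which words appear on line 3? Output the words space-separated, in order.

Line 1: ['rice', 'guitar'] (min_width=11, slack=3)
Line 2: ['ocean', 'end', 'word'] (min_width=14, slack=0)
Line 3: ['fire', 'dinosaur'] (min_width=13, slack=1)
Line 4: ['memory'] (min_width=6, slack=8)
Line 5: ['magnetic', 'big'] (min_width=12, slack=2)
Line 6: ['were'] (min_width=4, slack=10)
Line 7: ['adventures', 'you'] (min_width=14, slack=0)
Line 8: ['network', 'are'] (min_width=11, slack=3)
Line 9: ['lightbulb'] (min_width=9, slack=5)
Line 10: ['importance'] (min_width=10, slack=4)
Line 11: ['triangle'] (min_width=8, slack=6)

Answer: fire dinosaur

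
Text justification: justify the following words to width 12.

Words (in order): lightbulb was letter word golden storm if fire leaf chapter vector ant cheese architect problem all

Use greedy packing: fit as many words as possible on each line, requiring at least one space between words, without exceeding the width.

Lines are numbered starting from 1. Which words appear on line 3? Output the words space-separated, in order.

Answer: word golden

Derivation:
Line 1: ['lightbulb'] (min_width=9, slack=3)
Line 2: ['was', 'letter'] (min_width=10, slack=2)
Line 3: ['word', 'golden'] (min_width=11, slack=1)
Line 4: ['storm', 'if'] (min_width=8, slack=4)
Line 5: ['fire', 'leaf'] (min_width=9, slack=3)
Line 6: ['chapter'] (min_width=7, slack=5)
Line 7: ['vector', 'ant'] (min_width=10, slack=2)
Line 8: ['cheese'] (min_width=6, slack=6)
Line 9: ['architect'] (min_width=9, slack=3)
Line 10: ['problem', 'all'] (min_width=11, slack=1)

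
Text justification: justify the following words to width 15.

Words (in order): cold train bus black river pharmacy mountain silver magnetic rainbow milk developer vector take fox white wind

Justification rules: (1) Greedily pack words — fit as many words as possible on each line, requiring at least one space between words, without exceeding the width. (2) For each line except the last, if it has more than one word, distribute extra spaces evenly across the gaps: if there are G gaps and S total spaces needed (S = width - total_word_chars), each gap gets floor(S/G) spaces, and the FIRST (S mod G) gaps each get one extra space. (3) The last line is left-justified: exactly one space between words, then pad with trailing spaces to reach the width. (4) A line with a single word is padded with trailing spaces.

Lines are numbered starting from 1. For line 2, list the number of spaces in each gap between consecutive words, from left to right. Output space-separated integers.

Line 1: ['cold', 'train', 'bus'] (min_width=14, slack=1)
Line 2: ['black', 'river'] (min_width=11, slack=4)
Line 3: ['pharmacy'] (min_width=8, slack=7)
Line 4: ['mountain', 'silver'] (min_width=15, slack=0)
Line 5: ['magnetic'] (min_width=8, slack=7)
Line 6: ['rainbow', 'milk'] (min_width=12, slack=3)
Line 7: ['developer'] (min_width=9, slack=6)
Line 8: ['vector', 'take', 'fox'] (min_width=15, slack=0)
Line 9: ['white', 'wind'] (min_width=10, slack=5)

Answer: 5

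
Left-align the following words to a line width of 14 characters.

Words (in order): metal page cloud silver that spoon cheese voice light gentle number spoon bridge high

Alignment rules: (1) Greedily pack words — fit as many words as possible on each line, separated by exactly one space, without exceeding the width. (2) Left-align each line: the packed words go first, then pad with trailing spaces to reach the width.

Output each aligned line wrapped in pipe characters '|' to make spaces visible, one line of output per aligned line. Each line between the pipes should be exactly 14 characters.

Line 1: ['metal', 'page'] (min_width=10, slack=4)
Line 2: ['cloud', 'silver'] (min_width=12, slack=2)
Line 3: ['that', 'spoon'] (min_width=10, slack=4)
Line 4: ['cheese', 'voice'] (min_width=12, slack=2)
Line 5: ['light', 'gentle'] (min_width=12, slack=2)
Line 6: ['number', 'spoon'] (min_width=12, slack=2)
Line 7: ['bridge', 'high'] (min_width=11, slack=3)

Answer: |metal page    |
|cloud silver  |
|that spoon    |
|cheese voice  |
|light gentle  |
|number spoon  |
|bridge high   |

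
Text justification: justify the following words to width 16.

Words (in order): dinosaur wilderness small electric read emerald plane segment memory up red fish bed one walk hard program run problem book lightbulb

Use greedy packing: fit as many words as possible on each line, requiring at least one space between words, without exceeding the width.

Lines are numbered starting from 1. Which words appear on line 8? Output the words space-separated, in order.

Line 1: ['dinosaur'] (min_width=8, slack=8)
Line 2: ['wilderness', 'small'] (min_width=16, slack=0)
Line 3: ['electric', 'read'] (min_width=13, slack=3)
Line 4: ['emerald', 'plane'] (min_width=13, slack=3)
Line 5: ['segment', 'memory'] (min_width=14, slack=2)
Line 6: ['up', 'red', 'fish', 'bed'] (min_width=15, slack=1)
Line 7: ['one', 'walk', 'hard'] (min_width=13, slack=3)
Line 8: ['program', 'run'] (min_width=11, slack=5)
Line 9: ['problem', 'book'] (min_width=12, slack=4)
Line 10: ['lightbulb'] (min_width=9, slack=7)

Answer: program run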